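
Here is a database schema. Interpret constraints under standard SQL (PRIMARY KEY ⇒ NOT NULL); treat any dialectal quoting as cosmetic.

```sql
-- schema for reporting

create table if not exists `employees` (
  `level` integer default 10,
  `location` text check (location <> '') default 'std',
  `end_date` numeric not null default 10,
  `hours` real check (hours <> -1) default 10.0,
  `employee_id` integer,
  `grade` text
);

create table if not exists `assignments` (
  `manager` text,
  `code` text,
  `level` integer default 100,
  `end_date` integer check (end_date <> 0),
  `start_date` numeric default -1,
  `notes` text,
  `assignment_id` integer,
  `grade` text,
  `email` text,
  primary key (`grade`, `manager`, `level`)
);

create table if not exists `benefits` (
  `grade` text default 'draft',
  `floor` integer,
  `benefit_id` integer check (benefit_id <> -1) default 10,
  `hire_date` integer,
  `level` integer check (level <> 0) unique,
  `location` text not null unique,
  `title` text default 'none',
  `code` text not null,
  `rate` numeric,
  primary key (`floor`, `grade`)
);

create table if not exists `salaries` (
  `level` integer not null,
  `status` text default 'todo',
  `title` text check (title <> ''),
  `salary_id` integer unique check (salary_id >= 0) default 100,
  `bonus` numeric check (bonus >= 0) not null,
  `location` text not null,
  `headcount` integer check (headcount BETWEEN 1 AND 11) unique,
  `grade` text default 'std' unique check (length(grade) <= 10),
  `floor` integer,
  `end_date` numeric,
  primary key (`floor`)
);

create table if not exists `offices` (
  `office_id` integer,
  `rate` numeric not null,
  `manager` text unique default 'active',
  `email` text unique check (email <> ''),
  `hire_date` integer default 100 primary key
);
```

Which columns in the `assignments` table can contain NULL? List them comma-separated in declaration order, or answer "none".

- manager: part of the PRIMARY KEY, which implies NOT NULL → not nullable.
- code: no NOT NULL constraint applies → nullable.
- level: part of the PRIMARY KEY, which implies NOT NULL → not nullable.
- end_date: CHECK does not forbid NULL (a CHECK constraint passes when its expression is NULL) → nullable.
- start_date: DEFAULT only fills an omitted column; an explicit NULL is still allowed → nullable.
- notes: no NOT NULL constraint applies → nullable.
- assignment_id: no NOT NULL constraint applies → nullable.
- grade: part of the PRIMARY KEY, which implies NOT NULL → not nullable.
- email: no NOT NULL constraint applies → nullable.

code, end_date, start_date, notes, assignment_id, email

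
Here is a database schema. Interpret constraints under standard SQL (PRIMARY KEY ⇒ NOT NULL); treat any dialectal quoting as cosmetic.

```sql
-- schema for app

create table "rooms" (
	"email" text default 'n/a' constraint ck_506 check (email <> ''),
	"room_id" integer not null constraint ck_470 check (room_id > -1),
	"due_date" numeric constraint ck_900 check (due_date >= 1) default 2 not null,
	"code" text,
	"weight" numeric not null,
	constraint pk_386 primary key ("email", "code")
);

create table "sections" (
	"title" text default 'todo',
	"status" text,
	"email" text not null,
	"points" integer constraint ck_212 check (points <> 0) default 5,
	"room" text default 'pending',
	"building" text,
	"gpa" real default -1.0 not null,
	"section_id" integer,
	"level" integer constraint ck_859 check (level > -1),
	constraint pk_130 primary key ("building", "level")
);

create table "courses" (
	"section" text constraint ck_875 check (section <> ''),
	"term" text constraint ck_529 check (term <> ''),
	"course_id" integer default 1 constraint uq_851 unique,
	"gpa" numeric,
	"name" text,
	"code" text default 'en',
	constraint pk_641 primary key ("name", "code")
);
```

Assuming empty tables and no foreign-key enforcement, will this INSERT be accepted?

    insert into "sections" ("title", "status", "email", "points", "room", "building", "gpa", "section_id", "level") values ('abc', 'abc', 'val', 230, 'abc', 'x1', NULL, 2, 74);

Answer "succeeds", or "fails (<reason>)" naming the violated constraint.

fails (NOT NULL on gpa)

gpa is explicitly set to NULL, but gpa is declared NOT NULL.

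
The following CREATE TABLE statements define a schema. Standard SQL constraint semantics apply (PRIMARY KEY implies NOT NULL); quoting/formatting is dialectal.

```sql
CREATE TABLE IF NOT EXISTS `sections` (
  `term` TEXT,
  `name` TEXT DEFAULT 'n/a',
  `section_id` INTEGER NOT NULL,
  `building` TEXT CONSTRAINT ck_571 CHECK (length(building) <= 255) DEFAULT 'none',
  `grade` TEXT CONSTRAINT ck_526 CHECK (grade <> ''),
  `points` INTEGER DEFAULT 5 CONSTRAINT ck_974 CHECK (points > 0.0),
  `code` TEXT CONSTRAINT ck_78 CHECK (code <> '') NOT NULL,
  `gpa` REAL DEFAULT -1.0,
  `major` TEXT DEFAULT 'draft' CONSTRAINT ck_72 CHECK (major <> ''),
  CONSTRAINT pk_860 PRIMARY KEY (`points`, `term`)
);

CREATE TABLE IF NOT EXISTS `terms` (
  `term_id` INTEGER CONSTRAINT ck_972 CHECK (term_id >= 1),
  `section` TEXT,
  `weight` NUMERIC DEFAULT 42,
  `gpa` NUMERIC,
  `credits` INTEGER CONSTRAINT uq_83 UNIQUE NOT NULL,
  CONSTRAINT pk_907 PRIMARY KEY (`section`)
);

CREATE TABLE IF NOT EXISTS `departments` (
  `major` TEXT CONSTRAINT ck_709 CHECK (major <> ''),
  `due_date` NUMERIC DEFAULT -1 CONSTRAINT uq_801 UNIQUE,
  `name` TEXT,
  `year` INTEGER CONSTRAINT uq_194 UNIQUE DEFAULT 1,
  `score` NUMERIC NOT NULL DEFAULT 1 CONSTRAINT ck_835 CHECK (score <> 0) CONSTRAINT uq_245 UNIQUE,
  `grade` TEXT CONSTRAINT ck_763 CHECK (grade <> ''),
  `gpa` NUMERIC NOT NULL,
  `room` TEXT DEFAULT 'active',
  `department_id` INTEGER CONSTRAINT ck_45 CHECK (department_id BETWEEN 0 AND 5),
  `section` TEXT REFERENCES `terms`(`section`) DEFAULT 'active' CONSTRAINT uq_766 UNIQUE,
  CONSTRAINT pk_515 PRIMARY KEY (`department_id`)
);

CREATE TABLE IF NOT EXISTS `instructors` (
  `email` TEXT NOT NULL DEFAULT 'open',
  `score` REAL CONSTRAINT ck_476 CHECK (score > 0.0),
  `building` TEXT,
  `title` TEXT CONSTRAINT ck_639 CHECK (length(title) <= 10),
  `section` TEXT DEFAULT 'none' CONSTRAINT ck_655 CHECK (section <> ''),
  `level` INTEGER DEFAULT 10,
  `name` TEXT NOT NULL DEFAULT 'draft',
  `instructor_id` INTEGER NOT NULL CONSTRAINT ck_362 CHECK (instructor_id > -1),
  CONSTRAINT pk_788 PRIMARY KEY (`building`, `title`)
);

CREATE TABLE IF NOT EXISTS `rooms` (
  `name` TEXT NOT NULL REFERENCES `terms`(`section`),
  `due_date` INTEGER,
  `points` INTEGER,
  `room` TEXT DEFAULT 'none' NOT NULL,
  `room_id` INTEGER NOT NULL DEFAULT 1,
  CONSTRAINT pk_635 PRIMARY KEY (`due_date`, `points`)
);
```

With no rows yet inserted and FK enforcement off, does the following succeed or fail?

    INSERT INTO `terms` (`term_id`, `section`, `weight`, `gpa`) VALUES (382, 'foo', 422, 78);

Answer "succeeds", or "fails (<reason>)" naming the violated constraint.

fails (NOT NULL on credits)

credits is omitted from the column list and has no DEFAULT, so it would receive NULL.
But credits is declared NOT NULL.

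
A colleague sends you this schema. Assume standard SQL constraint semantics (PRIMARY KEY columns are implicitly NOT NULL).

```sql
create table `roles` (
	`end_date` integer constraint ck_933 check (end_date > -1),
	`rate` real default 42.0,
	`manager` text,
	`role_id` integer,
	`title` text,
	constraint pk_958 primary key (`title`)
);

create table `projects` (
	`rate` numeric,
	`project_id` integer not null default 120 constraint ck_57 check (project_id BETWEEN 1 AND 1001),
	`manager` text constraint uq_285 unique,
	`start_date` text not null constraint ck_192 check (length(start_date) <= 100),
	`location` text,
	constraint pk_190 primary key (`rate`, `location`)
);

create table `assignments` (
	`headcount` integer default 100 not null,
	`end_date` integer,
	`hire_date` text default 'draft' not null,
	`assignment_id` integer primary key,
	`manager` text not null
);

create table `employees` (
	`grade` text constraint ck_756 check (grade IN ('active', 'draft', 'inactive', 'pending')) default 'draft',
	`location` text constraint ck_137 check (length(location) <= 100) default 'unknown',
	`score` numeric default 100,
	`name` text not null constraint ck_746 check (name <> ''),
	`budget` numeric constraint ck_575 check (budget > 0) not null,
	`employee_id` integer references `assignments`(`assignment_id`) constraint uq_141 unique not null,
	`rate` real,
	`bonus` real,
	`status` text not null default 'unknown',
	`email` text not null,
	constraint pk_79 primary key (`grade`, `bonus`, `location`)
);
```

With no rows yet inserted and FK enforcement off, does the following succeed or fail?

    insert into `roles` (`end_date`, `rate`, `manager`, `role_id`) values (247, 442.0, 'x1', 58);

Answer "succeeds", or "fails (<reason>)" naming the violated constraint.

fails (NOT NULL on title)

title is omitted from the column list and has no DEFAULT, so it would receive NULL.
But title is part of the PRIMARY KEY (implied NOT NULL).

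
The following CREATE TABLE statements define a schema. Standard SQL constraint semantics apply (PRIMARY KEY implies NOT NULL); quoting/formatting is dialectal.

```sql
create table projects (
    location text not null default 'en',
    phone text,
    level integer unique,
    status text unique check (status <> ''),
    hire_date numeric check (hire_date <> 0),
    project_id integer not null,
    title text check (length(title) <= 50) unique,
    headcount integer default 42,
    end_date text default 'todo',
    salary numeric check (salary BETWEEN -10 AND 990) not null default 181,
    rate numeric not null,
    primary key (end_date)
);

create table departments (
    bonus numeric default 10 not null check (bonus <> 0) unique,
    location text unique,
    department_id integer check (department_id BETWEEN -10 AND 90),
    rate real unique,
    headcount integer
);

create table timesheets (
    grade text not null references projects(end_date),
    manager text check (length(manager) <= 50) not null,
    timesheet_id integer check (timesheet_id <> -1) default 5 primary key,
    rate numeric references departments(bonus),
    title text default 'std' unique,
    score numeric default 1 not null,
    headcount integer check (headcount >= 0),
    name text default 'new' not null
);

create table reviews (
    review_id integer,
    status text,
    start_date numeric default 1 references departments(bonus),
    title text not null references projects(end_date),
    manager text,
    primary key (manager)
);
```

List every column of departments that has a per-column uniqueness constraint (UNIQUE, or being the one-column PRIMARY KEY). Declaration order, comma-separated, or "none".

- bonus: declared UNIQUE → unique.
- location: declared UNIQUE → unique.
- department_id: no UNIQUE or single-column PK constraint.
- rate: declared UNIQUE → unique.
- headcount: no UNIQUE or single-column PK constraint.

bonus, location, rate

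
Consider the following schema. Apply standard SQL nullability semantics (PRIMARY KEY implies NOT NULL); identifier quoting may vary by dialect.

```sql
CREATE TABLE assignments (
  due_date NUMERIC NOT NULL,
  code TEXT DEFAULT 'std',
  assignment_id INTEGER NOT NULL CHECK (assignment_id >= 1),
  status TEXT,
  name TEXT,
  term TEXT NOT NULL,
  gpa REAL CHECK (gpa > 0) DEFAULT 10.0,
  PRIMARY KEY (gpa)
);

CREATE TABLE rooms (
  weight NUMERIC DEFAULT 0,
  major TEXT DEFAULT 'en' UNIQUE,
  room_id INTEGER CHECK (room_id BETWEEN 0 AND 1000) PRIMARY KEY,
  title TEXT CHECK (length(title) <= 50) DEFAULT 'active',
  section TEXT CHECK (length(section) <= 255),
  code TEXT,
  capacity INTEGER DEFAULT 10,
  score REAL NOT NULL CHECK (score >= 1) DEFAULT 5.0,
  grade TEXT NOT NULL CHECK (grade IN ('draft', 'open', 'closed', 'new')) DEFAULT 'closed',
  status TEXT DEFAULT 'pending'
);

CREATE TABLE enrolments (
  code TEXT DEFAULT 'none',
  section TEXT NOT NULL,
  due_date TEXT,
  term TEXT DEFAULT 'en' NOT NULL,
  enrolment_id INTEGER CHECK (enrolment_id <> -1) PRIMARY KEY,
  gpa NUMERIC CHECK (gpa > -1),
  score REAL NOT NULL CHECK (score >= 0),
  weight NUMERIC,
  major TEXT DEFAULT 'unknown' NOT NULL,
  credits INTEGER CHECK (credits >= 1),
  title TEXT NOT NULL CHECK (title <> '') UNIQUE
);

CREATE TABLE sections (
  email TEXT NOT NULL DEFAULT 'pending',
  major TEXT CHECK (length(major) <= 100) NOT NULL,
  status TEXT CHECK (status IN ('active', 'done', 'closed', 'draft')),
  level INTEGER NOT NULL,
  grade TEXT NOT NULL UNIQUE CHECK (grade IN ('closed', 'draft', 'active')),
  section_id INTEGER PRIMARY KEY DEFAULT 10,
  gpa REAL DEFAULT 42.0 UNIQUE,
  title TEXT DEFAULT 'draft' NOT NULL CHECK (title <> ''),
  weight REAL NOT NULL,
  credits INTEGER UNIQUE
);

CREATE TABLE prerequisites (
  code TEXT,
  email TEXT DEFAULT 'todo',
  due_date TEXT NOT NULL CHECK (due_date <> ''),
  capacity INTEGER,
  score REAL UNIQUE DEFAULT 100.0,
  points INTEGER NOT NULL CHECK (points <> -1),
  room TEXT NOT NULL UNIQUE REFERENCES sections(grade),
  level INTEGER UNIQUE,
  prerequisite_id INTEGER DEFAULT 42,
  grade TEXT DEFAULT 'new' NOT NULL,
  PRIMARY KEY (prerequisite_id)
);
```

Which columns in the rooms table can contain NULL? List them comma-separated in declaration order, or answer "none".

weight, major, title, section, code, capacity, status

- weight: DEFAULT only fills an omitted column; an explicit NULL is still allowed → nullable.
- major: UNIQUE does not imply NOT NULL → nullable.
- room_id: part of the PRIMARY KEY, which implies NOT NULL → not nullable.
- title: CHECK does not forbid NULL (a CHECK constraint passes when its expression is NULL) → nullable.
- section: CHECK does not forbid NULL (a CHECK constraint passes when its expression is NULL) → nullable.
- code: no NOT NULL constraint applies → nullable.
- capacity: DEFAULT only fills an omitted column; an explicit NULL is still allowed → nullable.
- score: declared NOT NULL → not nullable.
- grade: declared NOT NULL → not nullable.
- status: DEFAULT only fills an omitted column; an explicit NULL is still allowed → nullable.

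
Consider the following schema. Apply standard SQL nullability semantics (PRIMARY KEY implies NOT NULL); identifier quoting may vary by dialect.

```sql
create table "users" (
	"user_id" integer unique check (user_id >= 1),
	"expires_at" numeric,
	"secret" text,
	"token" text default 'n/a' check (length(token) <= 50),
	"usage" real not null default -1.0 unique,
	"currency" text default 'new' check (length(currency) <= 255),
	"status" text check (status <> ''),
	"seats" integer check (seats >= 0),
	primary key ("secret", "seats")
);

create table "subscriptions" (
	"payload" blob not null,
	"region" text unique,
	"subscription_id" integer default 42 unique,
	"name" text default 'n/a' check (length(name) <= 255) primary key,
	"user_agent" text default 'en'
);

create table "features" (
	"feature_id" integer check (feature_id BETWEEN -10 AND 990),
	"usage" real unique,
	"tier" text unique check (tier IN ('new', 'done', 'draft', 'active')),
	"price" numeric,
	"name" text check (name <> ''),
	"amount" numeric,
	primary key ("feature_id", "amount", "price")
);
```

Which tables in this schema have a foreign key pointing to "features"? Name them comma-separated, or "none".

No REFERENCES clause anywhere in the schema names features.

none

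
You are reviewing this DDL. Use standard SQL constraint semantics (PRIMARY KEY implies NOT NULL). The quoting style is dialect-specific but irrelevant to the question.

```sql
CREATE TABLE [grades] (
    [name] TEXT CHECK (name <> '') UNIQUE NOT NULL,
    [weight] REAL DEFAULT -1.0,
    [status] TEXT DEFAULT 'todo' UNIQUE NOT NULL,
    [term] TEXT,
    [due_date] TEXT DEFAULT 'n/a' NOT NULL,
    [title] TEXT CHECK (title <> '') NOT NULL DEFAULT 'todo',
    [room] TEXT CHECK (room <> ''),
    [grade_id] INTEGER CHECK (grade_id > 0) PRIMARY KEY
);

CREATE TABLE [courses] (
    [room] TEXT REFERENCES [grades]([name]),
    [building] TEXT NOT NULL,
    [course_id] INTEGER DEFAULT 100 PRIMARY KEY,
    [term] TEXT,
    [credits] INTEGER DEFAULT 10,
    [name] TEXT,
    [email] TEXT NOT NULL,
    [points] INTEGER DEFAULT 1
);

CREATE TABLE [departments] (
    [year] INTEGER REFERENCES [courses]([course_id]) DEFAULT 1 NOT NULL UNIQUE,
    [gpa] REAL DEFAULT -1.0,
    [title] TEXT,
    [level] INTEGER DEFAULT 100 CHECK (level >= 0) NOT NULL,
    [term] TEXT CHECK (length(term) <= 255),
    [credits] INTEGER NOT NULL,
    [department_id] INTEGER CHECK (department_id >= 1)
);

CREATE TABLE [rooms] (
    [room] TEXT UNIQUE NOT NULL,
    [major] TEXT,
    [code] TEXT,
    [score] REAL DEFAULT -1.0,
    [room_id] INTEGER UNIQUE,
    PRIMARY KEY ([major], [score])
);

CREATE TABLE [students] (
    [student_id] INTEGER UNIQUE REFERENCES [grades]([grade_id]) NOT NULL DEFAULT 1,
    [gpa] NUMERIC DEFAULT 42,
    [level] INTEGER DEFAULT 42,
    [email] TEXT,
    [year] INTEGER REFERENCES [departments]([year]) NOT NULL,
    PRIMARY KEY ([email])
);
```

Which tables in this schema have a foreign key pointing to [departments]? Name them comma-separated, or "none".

- students.year references departments(year).

students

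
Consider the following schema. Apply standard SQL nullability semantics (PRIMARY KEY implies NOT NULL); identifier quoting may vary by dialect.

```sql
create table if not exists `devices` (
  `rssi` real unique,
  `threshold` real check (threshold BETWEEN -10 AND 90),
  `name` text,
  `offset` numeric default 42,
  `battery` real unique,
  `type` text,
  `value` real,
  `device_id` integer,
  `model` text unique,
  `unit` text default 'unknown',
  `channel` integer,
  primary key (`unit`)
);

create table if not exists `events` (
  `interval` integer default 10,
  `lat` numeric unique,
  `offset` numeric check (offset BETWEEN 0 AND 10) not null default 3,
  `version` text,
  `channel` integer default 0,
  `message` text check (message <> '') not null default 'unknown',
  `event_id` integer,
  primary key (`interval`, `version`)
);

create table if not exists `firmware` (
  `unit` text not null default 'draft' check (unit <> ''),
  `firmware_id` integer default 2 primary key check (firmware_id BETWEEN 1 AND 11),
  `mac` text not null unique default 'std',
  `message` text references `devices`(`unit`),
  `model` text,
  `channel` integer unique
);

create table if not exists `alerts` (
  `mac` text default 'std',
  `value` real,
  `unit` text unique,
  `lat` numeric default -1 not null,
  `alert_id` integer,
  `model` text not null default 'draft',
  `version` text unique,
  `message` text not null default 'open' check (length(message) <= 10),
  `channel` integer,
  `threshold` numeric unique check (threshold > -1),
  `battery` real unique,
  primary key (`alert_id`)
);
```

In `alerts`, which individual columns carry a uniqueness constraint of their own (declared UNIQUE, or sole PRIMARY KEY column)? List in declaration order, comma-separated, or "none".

unit, alert_id, version, threshold, battery

- mac: no UNIQUE or single-column PK constraint.
- value: no UNIQUE or single-column PK constraint.
- unit: declared UNIQUE → unique.
- lat: no UNIQUE or single-column PK constraint.
- alert_id: single-column PRIMARY KEY → unique.
- model: no UNIQUE or single-column PK constraint.
- version: declared UNIQUE → unique.
- message: no UNIQUE or single-column PK constraint.
- channel: no UNIQUE or single-column PK constraint.
- threshold: declared UNIQUE → unique.
- battery: declared UNIQUE → unique.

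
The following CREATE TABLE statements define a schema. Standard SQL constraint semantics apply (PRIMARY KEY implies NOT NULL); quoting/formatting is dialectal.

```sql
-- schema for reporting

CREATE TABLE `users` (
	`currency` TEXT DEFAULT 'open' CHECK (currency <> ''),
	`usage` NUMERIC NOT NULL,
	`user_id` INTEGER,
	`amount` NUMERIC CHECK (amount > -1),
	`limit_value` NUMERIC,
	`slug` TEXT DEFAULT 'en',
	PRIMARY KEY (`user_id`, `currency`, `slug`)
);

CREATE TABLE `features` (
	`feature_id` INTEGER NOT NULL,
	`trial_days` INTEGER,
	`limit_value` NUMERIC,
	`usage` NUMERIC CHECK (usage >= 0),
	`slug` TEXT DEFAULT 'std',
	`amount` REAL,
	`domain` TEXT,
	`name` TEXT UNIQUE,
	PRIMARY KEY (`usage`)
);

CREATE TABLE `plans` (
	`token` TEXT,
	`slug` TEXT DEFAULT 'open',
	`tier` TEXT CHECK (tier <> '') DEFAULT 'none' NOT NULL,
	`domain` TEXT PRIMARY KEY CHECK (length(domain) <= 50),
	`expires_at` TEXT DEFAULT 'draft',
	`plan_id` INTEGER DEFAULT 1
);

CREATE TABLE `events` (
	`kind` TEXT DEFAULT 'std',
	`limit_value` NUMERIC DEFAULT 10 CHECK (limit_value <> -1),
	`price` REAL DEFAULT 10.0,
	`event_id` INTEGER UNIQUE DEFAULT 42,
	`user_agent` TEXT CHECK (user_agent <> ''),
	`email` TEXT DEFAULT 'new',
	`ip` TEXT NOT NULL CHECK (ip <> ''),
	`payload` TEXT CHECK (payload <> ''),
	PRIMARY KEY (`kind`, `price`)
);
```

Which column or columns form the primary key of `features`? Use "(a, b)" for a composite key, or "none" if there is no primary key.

usage is declared PRIMARY KEY as a table-level PRIMARY KEY clause.

usage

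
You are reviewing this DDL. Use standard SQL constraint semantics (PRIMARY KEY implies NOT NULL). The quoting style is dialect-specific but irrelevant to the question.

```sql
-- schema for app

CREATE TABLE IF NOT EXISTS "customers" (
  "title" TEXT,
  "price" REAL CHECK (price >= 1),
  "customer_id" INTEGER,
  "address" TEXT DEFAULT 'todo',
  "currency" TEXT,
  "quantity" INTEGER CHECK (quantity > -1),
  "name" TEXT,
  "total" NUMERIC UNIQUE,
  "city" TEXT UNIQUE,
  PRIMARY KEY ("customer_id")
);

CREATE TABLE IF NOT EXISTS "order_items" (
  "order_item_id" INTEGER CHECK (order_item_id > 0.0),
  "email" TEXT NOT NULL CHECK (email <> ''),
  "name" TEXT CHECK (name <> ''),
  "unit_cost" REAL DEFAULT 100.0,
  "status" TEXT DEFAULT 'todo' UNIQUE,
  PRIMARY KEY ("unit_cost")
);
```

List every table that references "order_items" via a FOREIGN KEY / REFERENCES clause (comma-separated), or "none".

No REFERENCES clause anywhere in the schema names order_items.

none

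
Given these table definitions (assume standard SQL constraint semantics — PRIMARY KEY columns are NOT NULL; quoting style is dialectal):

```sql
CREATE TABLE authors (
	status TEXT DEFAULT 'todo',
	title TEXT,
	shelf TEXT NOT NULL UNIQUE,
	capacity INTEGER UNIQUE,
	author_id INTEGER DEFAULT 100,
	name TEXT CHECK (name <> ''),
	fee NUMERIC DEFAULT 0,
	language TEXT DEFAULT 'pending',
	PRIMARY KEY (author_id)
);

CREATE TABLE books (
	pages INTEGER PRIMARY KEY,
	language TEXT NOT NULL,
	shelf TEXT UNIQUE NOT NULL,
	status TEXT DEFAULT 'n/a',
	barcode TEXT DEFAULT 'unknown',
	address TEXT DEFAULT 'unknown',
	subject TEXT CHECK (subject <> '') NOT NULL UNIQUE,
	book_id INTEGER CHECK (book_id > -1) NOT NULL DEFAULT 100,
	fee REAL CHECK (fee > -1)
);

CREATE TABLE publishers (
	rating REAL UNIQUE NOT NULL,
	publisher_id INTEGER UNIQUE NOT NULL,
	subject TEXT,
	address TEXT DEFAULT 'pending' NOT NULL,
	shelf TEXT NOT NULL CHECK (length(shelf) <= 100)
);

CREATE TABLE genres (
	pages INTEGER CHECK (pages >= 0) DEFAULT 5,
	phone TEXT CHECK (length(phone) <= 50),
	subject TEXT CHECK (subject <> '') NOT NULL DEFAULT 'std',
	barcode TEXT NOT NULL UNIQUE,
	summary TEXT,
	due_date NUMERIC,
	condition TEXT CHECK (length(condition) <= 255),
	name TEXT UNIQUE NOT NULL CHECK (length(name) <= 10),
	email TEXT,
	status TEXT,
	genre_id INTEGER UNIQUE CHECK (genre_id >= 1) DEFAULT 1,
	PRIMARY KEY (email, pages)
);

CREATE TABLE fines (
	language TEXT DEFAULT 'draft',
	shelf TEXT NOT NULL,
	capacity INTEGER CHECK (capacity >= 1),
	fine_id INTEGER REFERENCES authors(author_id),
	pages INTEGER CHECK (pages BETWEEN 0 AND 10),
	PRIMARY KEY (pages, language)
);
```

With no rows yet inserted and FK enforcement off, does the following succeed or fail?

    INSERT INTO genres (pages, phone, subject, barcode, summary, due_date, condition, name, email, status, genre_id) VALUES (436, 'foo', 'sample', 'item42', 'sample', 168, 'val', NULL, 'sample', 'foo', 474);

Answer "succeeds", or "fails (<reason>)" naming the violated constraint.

fails (NOT NULL on name)

name is explicitly set to NULL, but name is declared NOT NULL.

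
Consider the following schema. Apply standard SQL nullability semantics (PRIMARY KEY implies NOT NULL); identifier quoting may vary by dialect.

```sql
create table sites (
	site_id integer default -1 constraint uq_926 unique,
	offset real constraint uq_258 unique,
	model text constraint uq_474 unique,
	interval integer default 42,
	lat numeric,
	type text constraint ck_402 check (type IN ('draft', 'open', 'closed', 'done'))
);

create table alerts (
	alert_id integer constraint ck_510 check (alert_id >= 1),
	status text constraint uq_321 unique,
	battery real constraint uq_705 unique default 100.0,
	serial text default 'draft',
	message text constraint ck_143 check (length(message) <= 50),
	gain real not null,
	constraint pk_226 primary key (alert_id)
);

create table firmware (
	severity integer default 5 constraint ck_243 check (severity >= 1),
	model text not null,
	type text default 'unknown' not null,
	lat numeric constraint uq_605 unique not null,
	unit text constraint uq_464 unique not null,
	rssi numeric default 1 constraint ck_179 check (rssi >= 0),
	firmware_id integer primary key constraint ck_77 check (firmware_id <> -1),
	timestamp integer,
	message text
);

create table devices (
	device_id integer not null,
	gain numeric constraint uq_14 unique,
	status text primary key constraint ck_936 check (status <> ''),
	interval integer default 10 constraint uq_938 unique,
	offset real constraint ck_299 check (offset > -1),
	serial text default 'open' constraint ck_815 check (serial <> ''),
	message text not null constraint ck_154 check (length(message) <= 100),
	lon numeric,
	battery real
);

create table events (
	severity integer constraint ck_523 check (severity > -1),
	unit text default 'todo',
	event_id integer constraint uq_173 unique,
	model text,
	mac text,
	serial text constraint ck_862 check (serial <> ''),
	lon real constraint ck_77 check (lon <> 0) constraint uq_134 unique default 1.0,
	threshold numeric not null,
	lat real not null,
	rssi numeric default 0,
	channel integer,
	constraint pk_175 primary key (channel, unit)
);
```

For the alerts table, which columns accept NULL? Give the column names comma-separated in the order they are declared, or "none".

- alert_id: part of the PRIMARY KEY, which implies NOT NULL → not nullable.
- status: UNIQUE does not imply NOT NULL → nullable.
- battery: UNIQUE does not imply NOT NULL → nullable.
- serial: DEFAULT only fills an omitted column; an explicit NULL is still allowed → nullable.
- message: CHECK does not forbid NULL (a CHECK constraint passes when its expression is NULL) → nullable.
- gain: declared NOT NULL → not nullable.

status, battery, serial, message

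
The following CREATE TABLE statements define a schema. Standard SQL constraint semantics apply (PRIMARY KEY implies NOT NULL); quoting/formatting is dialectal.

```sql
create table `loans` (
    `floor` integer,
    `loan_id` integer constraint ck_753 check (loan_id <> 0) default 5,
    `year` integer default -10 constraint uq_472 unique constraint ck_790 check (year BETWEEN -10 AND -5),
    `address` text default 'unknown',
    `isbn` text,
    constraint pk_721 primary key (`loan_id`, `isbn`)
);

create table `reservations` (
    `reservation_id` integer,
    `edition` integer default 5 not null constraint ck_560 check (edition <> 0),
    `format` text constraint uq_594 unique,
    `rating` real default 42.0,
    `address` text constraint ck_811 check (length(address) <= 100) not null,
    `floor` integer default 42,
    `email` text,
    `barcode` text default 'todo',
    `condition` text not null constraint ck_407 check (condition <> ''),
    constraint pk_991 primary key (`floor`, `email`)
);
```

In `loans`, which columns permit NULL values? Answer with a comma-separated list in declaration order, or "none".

- floor: no NOT NULL constraint applies → nullable.
- loan_id: part of the PRIMARY KEY, which implies NOT NULL → not nullable.
- year: CHECK does not forbid NULL (a CHECK constraint passes when its expression is NULL) → nullable.
- address: DEFAULT only fills an omitted column; an explicit NULL is still allowed → nullable.
- isbn: part of the PRIMARY KEY, which implies NOT NULL → not nullable.

floor, year, address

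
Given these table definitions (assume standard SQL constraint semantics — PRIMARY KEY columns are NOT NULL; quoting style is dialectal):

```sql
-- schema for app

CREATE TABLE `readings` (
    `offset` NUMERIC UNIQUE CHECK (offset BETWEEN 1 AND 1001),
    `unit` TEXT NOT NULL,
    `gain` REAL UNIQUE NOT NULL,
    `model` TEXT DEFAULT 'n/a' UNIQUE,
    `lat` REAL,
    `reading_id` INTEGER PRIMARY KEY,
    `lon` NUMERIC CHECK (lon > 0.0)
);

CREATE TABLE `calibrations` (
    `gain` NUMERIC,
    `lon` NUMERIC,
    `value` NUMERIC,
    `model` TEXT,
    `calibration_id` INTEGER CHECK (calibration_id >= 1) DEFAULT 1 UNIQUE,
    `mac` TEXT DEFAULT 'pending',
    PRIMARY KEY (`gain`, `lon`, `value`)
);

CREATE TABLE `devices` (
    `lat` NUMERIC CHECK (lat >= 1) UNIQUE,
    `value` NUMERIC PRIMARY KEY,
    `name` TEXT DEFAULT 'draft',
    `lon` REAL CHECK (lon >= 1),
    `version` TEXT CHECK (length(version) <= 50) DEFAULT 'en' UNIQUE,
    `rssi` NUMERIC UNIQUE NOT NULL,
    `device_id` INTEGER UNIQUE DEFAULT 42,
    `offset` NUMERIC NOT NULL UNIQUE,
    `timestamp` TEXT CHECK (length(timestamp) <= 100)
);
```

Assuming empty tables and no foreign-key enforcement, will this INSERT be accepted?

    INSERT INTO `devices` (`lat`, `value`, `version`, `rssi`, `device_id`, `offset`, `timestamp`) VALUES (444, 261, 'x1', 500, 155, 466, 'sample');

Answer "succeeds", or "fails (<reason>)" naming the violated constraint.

NOT NULL columns: offset is supplied; rssi is supplied; value is supplied.
CHECK constraints: 444 satisfies (lat >= 1); 'x1' satisfies (length(version) <= 50); 'sample' satisfies (length(timestamp) <= 100).
No constraint is violated.

succeeds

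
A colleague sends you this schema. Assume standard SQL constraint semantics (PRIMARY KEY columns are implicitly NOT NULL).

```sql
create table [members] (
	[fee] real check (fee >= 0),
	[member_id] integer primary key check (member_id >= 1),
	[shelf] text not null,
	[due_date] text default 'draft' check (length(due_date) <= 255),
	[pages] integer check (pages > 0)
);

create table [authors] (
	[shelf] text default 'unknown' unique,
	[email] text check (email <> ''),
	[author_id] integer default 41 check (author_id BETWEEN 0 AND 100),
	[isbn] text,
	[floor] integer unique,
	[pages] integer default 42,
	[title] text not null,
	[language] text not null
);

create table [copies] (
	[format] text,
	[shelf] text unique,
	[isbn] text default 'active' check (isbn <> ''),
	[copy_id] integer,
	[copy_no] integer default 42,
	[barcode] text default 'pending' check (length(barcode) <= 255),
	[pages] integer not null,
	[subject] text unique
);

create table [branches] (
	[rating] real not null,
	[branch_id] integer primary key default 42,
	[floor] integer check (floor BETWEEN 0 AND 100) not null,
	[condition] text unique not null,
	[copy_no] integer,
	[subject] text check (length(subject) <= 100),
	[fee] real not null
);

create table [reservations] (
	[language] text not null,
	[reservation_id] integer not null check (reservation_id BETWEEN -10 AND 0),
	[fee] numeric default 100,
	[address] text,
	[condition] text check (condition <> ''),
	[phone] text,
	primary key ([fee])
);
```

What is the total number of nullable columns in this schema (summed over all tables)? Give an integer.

members: 3 nullable (fee, due_date, pages — PK (member_id) and explicit NOT NULL columns excluded).
authors: 6 nullable (shelf, email, author_id, isbn, floor, pages — PK none and explicit NOT NULL columns excluded).
copies: 7 nullable (format, shelf, isbn, copy_id, copy_no, barcode, subject — PK none and explicit NOT NULL columns excluded).
branches: 2 nullable (copy_no, subject — PK (branch_id) and explicit NOT NULL columns excluded).
reservations: 3 nullable (address, condition, phone — PK (fee) and explicit NOT NULL columns excluded).
Total: 3 + 6 + 7 + 2 + 3 = 21.

21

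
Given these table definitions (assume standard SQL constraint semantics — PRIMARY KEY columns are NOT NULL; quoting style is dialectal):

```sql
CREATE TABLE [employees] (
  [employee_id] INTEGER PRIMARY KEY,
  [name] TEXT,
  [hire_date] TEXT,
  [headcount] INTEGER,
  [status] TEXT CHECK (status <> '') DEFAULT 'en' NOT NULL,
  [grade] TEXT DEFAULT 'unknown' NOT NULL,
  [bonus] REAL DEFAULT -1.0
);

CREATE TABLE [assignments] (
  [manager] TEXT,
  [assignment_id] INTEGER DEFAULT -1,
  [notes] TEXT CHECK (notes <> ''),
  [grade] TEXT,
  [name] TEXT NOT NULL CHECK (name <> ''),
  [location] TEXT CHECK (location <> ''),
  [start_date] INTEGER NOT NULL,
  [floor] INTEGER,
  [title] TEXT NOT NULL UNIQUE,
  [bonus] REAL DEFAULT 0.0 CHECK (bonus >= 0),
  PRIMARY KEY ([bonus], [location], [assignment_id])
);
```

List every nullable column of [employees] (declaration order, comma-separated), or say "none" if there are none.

name, hire_date, headcount, bonus

- employee_id: part of the PRIMARY KEY, which implies NOT NULL → not nullable.
- name: no NOT NULL constraint applies → nullable.
- hire_date: no NOT NULL constraint applies → nullable.
- headcount: no NOT NULL constraint applies → nullable.
- status: declared NOT NULL → not nullable.
- grade: declared NOT NULL → not nullable.
- bonus: DEFAULT only fills an omitted column; an explicit NULL is still allowed → nullable.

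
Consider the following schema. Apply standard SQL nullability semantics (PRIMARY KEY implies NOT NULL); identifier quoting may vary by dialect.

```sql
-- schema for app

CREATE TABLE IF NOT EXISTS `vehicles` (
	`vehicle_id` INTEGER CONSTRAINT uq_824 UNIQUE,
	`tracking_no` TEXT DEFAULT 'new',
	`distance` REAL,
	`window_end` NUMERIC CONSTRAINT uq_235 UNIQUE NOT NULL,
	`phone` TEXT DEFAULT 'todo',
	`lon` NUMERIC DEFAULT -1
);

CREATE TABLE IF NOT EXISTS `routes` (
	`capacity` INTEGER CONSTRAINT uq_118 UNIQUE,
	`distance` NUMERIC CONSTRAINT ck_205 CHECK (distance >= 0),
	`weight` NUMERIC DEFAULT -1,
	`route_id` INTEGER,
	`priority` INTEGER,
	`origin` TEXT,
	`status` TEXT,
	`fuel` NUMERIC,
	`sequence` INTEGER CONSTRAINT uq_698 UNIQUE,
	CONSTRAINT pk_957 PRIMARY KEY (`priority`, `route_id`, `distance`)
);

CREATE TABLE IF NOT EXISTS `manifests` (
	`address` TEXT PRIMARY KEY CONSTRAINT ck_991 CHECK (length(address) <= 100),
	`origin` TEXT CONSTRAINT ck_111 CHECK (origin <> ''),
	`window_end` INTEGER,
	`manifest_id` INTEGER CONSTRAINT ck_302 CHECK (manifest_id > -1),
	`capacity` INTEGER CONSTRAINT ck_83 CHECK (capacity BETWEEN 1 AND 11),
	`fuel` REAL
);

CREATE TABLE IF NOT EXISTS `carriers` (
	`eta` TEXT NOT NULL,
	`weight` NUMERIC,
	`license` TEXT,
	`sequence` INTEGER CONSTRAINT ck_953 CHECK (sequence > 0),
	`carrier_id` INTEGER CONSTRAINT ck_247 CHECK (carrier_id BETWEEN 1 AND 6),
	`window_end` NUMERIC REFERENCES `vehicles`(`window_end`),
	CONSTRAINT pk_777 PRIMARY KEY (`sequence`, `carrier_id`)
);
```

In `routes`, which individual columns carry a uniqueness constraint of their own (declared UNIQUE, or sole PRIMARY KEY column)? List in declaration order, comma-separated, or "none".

- capacity: declared UNIQUE → unique.
- distance: part of a composite PRIMARY KEY — only the tuple is unique, not this column on its own.
- weight: no UNIQUE or single-column PK constraint.
- route_id: part of a composite PRIMARY KEY — only the tuple is unique, not this column on its own.
- priority: part of a composite PRIMARY KEY — only the tuple is unique, not this column on its own.
- origin: no UNIQUE or single-column PK constraint.
- status: no UNIQUE or single-column PK constraint.
- fuel: no UNIQUE or single-column PK constraint.
- sequence: declared UNIQUE → unique.

capacity, sequence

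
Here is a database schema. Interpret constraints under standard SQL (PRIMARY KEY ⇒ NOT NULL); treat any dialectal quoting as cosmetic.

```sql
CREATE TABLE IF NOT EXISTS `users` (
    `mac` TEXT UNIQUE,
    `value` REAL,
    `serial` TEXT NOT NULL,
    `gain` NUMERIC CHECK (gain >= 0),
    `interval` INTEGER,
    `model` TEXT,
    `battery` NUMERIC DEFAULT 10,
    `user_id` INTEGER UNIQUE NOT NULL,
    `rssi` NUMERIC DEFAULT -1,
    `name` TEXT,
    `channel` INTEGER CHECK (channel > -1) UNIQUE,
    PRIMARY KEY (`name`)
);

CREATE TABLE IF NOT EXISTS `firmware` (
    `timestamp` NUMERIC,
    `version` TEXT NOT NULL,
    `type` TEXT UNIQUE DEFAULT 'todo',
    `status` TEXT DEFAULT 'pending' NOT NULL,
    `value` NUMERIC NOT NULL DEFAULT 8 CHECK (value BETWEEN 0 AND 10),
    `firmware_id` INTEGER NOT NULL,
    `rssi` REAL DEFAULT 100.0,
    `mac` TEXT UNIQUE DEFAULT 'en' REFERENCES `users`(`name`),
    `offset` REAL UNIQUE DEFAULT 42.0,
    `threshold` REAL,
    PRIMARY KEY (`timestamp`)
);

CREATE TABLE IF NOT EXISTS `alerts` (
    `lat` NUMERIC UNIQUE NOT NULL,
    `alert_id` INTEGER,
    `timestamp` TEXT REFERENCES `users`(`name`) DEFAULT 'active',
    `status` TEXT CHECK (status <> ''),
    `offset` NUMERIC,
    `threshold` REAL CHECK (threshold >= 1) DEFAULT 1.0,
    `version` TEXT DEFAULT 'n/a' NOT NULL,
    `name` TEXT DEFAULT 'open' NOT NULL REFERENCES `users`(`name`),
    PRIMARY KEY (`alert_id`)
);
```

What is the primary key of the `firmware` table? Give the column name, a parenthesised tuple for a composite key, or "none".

timestamp

timestamp is declared PRIMARY KEY as a table-level PRIMARY KEY clause.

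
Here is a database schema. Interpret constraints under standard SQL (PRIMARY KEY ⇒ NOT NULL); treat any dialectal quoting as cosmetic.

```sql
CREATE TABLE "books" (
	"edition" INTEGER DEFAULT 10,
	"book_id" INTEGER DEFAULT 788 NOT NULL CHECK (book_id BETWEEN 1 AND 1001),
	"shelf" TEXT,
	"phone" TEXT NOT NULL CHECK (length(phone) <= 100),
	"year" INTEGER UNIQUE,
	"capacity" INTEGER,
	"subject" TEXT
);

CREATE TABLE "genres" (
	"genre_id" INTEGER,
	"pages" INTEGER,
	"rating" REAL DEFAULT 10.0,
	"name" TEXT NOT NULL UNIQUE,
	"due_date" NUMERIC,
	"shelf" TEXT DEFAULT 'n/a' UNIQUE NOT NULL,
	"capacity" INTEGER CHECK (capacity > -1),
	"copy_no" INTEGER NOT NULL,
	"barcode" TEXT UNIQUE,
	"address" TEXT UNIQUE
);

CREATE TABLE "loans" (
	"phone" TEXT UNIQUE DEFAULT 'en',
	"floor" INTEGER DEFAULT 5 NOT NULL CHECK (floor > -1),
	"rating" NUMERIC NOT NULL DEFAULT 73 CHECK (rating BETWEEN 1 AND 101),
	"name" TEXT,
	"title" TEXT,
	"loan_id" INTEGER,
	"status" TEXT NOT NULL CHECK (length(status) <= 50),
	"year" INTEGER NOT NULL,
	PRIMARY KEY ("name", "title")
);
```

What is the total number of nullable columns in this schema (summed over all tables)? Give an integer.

14

books: 5 nullable (edition, shelf, year, capacity, subject — PK none and explicit NOT NULL columns excluded).
genres: 7 nullable (genre_id, pages, rating, due_date, capacity, barcode, address — PK none and explicit NOT NULL columns excluded).
loans: 2 nullable (phone, loan_id — PK (name, title) and explicit NOT NULL columns excluded).
Total: 5 + 7 + 2 = 14.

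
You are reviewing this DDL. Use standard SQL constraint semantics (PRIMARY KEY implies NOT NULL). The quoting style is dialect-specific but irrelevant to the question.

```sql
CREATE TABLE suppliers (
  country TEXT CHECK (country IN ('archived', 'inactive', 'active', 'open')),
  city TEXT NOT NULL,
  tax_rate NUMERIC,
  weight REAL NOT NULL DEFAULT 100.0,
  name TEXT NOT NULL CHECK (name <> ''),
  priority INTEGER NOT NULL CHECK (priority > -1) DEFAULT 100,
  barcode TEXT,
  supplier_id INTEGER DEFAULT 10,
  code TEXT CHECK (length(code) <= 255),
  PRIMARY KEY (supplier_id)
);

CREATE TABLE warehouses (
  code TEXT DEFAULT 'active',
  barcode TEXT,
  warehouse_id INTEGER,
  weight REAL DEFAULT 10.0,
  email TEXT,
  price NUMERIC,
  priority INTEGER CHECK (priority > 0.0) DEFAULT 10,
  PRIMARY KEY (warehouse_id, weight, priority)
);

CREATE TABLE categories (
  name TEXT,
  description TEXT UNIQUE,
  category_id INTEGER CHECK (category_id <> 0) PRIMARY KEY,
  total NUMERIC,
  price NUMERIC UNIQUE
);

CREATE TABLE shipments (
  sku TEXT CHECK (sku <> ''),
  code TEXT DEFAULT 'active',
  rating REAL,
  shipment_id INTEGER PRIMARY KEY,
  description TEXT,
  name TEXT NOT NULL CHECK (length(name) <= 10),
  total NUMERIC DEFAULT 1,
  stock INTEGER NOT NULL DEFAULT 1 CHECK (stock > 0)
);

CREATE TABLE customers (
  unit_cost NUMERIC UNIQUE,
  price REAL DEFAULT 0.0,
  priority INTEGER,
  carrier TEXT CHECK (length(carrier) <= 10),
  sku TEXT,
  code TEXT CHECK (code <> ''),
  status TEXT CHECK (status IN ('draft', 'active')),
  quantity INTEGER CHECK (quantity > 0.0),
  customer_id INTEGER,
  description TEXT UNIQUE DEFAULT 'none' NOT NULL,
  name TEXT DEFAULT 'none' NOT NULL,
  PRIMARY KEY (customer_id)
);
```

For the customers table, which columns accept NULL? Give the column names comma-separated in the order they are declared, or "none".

- unit_cost: UNIQUE does not imply NOT NULL → nullable.
- price: DEFAULT only fills an omitted column; an explicit NULL is still allowed → nullable.
- priority: no NOT NULL constraint applies → nullable.
- carrier: CHECK does not forbid NULL (a CHECK constraint passes when its expression is NULL) → nullable.
- sku: no NOT NULL constraint applies → nullable.
- code: CHECK does not forbid NULL (a CHECK constraint passes when its expression is NULL) → nullable.
- status: CHECK does not forbid NULL (a CHECK constraint passes when its expression is NULL) → nullable.
- quantity: CHECK does not forbid NULL (a CHECK constraint passes when its expression is NULL) → nullable.
- customer_id: part of the PRIMARY KEY, which implies NOT NULL → not nullable.
- description: declared NOT NULL → not nullable.
- name: declared NOT NULL → not nullable.

unit_cost, price, priority, carrier, sku, code, status, quantity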